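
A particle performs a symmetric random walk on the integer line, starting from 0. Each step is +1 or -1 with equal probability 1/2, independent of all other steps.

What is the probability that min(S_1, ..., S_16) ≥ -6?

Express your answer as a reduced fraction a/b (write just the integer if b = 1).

Answer: 30251/32768

Derivation:
Let f(t,s) = #length-t paths at position s with S_1..S_t all ≥ -6.
f(t,s) = f(t-1,s-1) + f(t-1,s+1) for s ≥ -6; f(t,s) = 0 for s < -6.
t=0: f(0,0)=1
t=1: f(1,-1)=1 f(1,1)=1
t=2: f(2,-2)=1 f(2,0)=2 f(2,2)=1
t=3: f(3,-3)=1 f(3,-1)=3 f(3,1)=3 f(3,3)=1
t=4: f(4,-4)=1 f(4,-2)=4 f(4,0)=6 f(4,2)=4 f(4,4)=1
t=5: f(5,-5)=1 f(5,-3)=5 f(5,-1)=10 f(5,1)=10 f(5,3)=5 f(5,5)=1
t=6: f(6,-6)=1 f(6,-4)=6 f(6,-2)=15 f(6,0)=20 f(6,2)=15 f(6,4)=6 f(6,6)=1
t=7: f(7,-5)=7 f(7,-3)=21 f(7,-1)=35 f(7,1)=35 f(7,3)=21 f(7,5)=7 f(7,7)=1
t=8: f(8,-6)=7 f(8,-4)=28 f(8,-2)=56 f(8,0)=70 f(8,2)=56 f(8,4)=28 f(8,6)=8 f(8,8)=1
t=9: f(9,-5)=35 f(9,-3)=84 f(9,-1)=126 f(9,1)=126 f(9,3)=84 f(9,5)=36 f(9,7)=9 f(9,9)=1
t=10: f(10,-6)=35 f(10,-4)=119 f(10,-2)=210 f(10,0)=252 f(10,2)=210 f(10,4)=120 f(10,6)=45 f(10,8)=10 f(10,10)=1
t=11: f(11,-5)=154 f(11,-3)=329 f(11,-1)=462 f(11,1)=462 f(11,3)=330 f(11,5)=165 f(11,7)=55 f(11,9)=11 f(11,11)=1
t=12: f(12,-6)=154 f(12,-4)=483 f(12,-2)=791 f(12,0)=924 f(12,2)=792 f(12,4)=495 f(12,6)=220 f(12,8)=66 f(12,10)=12 f(12,12)=1
t=13: f(13,-5)=637 f(13,-3)=1274 f(13,-1)=1715 f(13,1)=1716 f(13,3)=1287 f(13,5)=715 f(13,7)=286 f(13,9)=78 f(13,11)=13 f(13,13)=1
t=14: f(14,-6)=637 f(14,-4)=1911 f(14,-2)=2989 f(14,0)=3431 f(14,2)=3003 f(14,4)=2002 f(14,6)=1001 f(14,8)=364 f(14,10)=91 f(14,12)=14 f(14,14)=1
t=15: f(15,-5)=2548 f(15,-3)=4900 f(15,-1)=6420 f(15,1)=6434 f(15,3)=5005 f(15,5)=3003 f(15,7)=1365 f(15,9)=455 f(15,11)=105 f(15,13)=15 f(15,15)=1
t=16: f(16,-6)=2548 f(16,-4)=7448 f(16,-2)=11320 f(16,0)=12854 f(16,2)=11439 f(16,4)=8008 f(16,6)=4368 f(16,8)=1820 f(16,10)=560 f(16,12)=120 f(16,14)=16 f(16,16)=1
Σ_s f(16,s) = 60502
P = 60502/65536 = 30251/32768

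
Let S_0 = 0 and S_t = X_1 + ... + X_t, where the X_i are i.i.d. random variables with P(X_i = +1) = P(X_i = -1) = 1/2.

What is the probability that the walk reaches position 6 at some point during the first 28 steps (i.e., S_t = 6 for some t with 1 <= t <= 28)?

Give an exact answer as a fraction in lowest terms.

Answer: 35558423/134217728

Derivation:
Count via complement. Let g(t,s) = #length-t paths at position s with S_1..S_t all ≠ 6.
g(t,s) = g(t-1,s-1) + g(t-1,s+1) for s ≠ 6; g(t,6) = 0.
t=0: g(0,0)=1
t=1: g(1,-1)=1 g(1,1)=1
t=2: g(2,-2)=1 g(2,0)=2 g(2,2)=1
t=3: g(3,-3)=1 g(3,-1)=3 g(3,1)=3 g(3,3)=1
t=4: g(4,-4)=1 g(4,-2)=4 g(4,0)=6 g(4,2)=4 g(4,4)=1
t=5: g(5,-5)=1 g(5,-3)=5 g(5,-1)=10 g(5,1)=10 g(5,3)=5 g(5,5)=1
t=6: g(6,-6)=1 g(6,-4)=6 g(6,-2)=15 g(6,0)=20 g(6,2)=15 g(6,4)=6
t=7: g(7,-7)=1 g(7,-5)=7 g(7,-3)=21 g(7,-1)=35 g(7,1)=35 g(7,3)=21 g(7,5)=6
t=8: g(8,-8)=1 g(8,-6)=8 g(8,-4)=28 g(8,-2)=56 g(8,0)=70 g(8,2)=56 g(8,4)=27
t=9: g(9,-9)=1 g(9,-7)=9 g(9,-5)=36 g(9,-3)=84 g(9,-1)=126 g(9,1)=126 g(9,3)=83 g(9,5)=27
t=10: g(10,-10)=1 g(10,-8)=10 g(10,-6)=45 g(10,-4)=120 g(10,-2)=210 g(10,0)=252 g(10,2)=209 g(10,4)=110
t=11: g(11,-11)=1 g(11,-9)=11 g(11,-7)=55 g(11,-5)=165 g(11,-3)=330 g(11,-1)=462 g(11,1)=461 g(11,3)=319 g(11,5)=110
t=12: g(12,-12)=1 g(12,-10)=12 g(12,-8)=66 g(12,-6)=220 g(12,-4)=495 g(12,-2)=792 g(12,0)=923 g(12,2)=780 g(12,4)=429
t=13: g(13,-13)=1 g(13,-11)=13 g(13,-9)=78 g(13,-7)=286 g(13,-5)=715 g(13,-3)=1287 g(13,-1)=1715 g(13,1)=1703 g(13,3)=1209 g(13,5)=429
t=14: g(14,-14)=1 g(14,-12)=14 g(14,-10)=91 g(14,-8)=364 g(14,-6)=1001 g(14,-4)=2002 g(14,-2)=3002 g(14,0)=3418 g(14,2)=2912 g(14,4)=1638
t=15: g(15,-15)=1 g(15,-13)=15 g(15,-11)=105 g(15,-9)=455 g(15,-7)=1365 g(15,-5)=3003 g(15,-3)=5004 g(15,-1)=6420 g(15,1)=6330 g(15,3)=4550 g(15,5)=1638
t=16: g(16,-16)=1 g(16,-14)=16 g(16,-12)=120 g(16,-10)=560 g(16,-8)=1820 g(16,-6)=4368 g(16,-4)=8007 g(16,-2)=11424 g(16,0)=12750 g(16,2)=10880 g(16,4)=6188
t=17: g(17,-17)=1 g(17,-15)=17 g(17,-13)=136 g(17,-11)=680 g(17,-9)=2380 g(17,-7)=6188 g(17,-5)=12375 g(17,-3)=19431 g(17,-1)=24174 g(17,1)=23630 g(17,3)=17068 g(17,5)=6188
t=18: g(18,-18)=1 g(18,-16)=18 g(18,-14)=153 g(18,-12)=816 g(18,-10)=3060 g(18,-8)=8568 g(18,-6)=18563 g(18,-4)=31806 g(18,-2)=43605 g(18,0)=47804 g(18,2)=40698 g(18,4)=23256
t=19: g(19,-19)=1 g(19,-17)=19 g(19,-15)=171 g(19,-13)=969 g(19,-11)=3876 g(19,-9)=11628 g(19,-7)=27131 g(19,-5)=50369 g(19,-3)=75411 g(19,-1)=91409 g(19,1)=88502 g(19,3)=63954 g(19,5)=23256
t=20: g(20,-20)=1 g(20,-18)=20 g(20,-16)=190 g(20,-14)=1140 g(20,-12)=4845 g(20,-10)=15504 g(20,-8)=38759 g(20,-6)=77500 g(20,-4)=125780 g(20,-2)=166820 g(20,0)=179911 g(20,2)=152456 g(20,4)=87210
t=21: g(21,-21)=1 g(21,-19)=21 g(21,-17)=210 g(21,-15)=1330 g(21,-13)=5985 g(21,-11)=20349 g(21,-9)=54263 g(21,-7)=116259 g(21,-5)=203280 g(21,-3)=292600 g(21,-1)=346731 g(21,1)=332367 g(21,3)=239666 g(21,5)=87210
t=22: g(22,-22)=1 g(22,-20)=22 g(22,-18)=231 g(22,-16)=1540 g(22,-14)=7315 g(22,-12)=26334 g(22,-10)=74612 g(22,-8)=170522 g(22,-6)=319539 g(22,-4)=495880 g(22,-2)=639331 g(22,0)=679098 g(22,2)=572033 g(22,4)=326876
t=23: g(23,-23)=1 g(23,-21)=23 g(23,-19)=253 g(23,-17)=1771 g(23,-15)=8855 g(23,-13)=33649 g(23,-11)=100946 g(23,-9)=245134 g(23,-7)=490061 g(23,-5)=815419 g(23,-3)=1135211 g(23,-1)=1318429 g(23,1)=1251131 g(23,3)=898909 g(23,5)=326876
t=24: g(24,-24)=1 g(24,-22)=24 g(24,-20)=276 g(24,-18)=2024 g(24,-16)=10626 g(24,-14)=42504 g(24,-12)=134595 g(24,-10)=346080 g(24,-8)=735195 g(24,-6)=1305480 g(24,-4)=1950630 g(24,-2)=2453640 g(24,0)=2569560 g(24,2)=2150040 g(24,4)=1225785
t=25: g(25,-25)=1 g(25,-23)=25 g(25,-21)=300 g(25,-19)=2300 g(25,-17)=12650 g(25,-15)=53130 g(25,-13)=177099 g(25,-11)=480675 g(25,-9)=1081275 g(25,-7)=2040675 g(25,-5)=3256110 g(25,-3)=4404270 g(25,-1)=5023200 g(25,1)=4719600 g(25,3)=3375825 g(25,5)=1225785
t=26: g(26,-26)=1 g(26,-24)=26 g(26,-22)=325 g(26,-20)=2600 g(26,-18)=14950 g(26,-16)=65780 g(26,-14)=230229 g(26,-12)=657774 g(26,-10)=1561950 g(26,-8)=3121950 g(26,-6)=5296785 g(26,-4)=7660380 g(26,-2)=9427470 g(26,0)=9742800 g(26,2)=8095425 g(26,4)=4601610
t=27: g(27,-27)=1 g(27,-25)=27 g(27,-23)=351 g(27,-21)=2925 g(27,-19)=17550 g(27,-17)=80730 g(27,-15)=296009 g(27,-13)=888003 g(27,-11)=2219724 g(27,-9)=4683900 g(27,-7)=8418735 g(27,-5)=12957165 g(27,-3)=17087850 g(27,-1)=19170270 g(27,1)=17838225 g(27,3)=12697035 g(27,5)=4601610
t=28: g(28,-28)=1 g(28,-26)=28 g(28,-24)=378 g(28,-22)=3276 g(28,-20)=20475 g(28,-18)=98280 g(28,-16)=376739 g(28,-14)=1184012 g(28,-12)=3107727 g(28,-10)=6903624 g(28,-8)=13102635 g(28,-6)=21375900 g(28,-4)=30045015 g(28,-2)=36258120 g(28,0)=37008495 g(28,2)=30535260 g(28,4)=17298645
Paths never hitting 6: Σ_s g(28,s) = 197318610
Paths hitting 6: 2^28 - 197318610 = 71116846
P = 71116846/268435456 = 35558423/134217728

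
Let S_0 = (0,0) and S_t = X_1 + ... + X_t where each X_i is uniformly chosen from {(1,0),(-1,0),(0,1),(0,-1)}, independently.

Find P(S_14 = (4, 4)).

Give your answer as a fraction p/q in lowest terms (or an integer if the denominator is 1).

Answer: 39039/8388608

Derivation:
Let h be the number of horizontal steps (so 14-h are vertical). To end at (4,4) need (h+4)/2 right-steps and ((14-h)+4)/2 up-steps.
Sum over h with 4 ≤ h ≤ 10, h ≡ 0 (mod 2), 14-h ≡ 0 (mod 2):
h=4: C(14,4)·C(4,4)·C(10,7) = 1001·1·120 = 120120
h=6: C(14,6)·C(6,5)·C(8,6) = 3003·6·28 = 504504
h=8: C(14,8)·C(8,6)·C(6,5) = 3003·28·6 = 504504
h=10: C(14,10)·C(10,7)·C(4,4) = 1001·120·1 = 120120
Total favorable: 1249248
Total paths: 4^14 = 268435456
P = 1249248/268435456 = 39039/8388608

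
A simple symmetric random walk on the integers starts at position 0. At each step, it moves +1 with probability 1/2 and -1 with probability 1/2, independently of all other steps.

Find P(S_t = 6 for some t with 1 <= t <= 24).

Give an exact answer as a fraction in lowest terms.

Count via complement. Let g(t,s) = #length-t paths at position s with S_1..S_t all ≠ 6.
g(t,s) = g(t-1,s-1) + g(t-1,s+1) for s ≠ 6; g(t,6) = 0.
t=0: g(0,0)=1
t=1: g(1,-1)=1 g(1,1)=1
t=2: g(2,-2)=1 g(2,0)=2 g(2,2)=1
t=3: g(3,-3)=1 g(3,-1)=3 g(3,1)=3 g(3,3)=1
t=4: g(4,-4)=1 g(4,-2)=4 g(4,0)=6 g(4,2)=4 g(4,4)=1
t=5: g(5,-5)=1 g(5,-3)=5 g(5,-1)=10 g(5,1)=10 g(5,3)=5 g(5,5)=1
t=6: g(6,-6)=1 g(6,-4)=6 g(6,-2)=15 g(6,0)=20 g(6,2)=15 g(6,4)=6
t=7: g(7,-7)=1 g(7,-5)=7 g(7,-3)=21 g(7,-1)=35 g(7,1)=35 g(7,3)=21 g(7,5)=6
t=8: g(8,-8)=1 g(8,-6)=8 g(8,-4)=28 g(8,-2)=56 g(8,0)=70 g(8,2)=56 g(8,4)=27
t=9: g(9,-9)=1 g(9,-7)=9 g(9,-5)=36 g(9,-3)=84 g(9,-1)=126 g(9,1)=126 g(9,3)=83 g(9,5)=27
t=10: g(10,-10)=1 g(10,-8)=10 g(10,-6)=45 g(10,-4)=120 g(10,-2)=210 g(10,0)=252 g(10,2)=209 g(10,4)=110
t=11: g(11,-11)=1 g(11,-9)=11 g(11,-7)=55 g(11,-5)=165 g(11,-3)=330 g(11,-1)=462 g(11,1)=461 g(11,3)=319 g(11,5)=110
t=12: g(12,-12)=1 g(12,-10)=12 g(12,-8)=66 g(12,-6)=220 g(12,-4)=495 g(12,-2)=792 g(12,0)=923 g(12,2)=780 g(12,4)=429
t=13: g(13,-13)=1 g(13,-11)=13 g(13,-9)=78 g(13,-7)=286 g(13,-5)=715 g(13,-3)=1287 g(13,-1)=1715 g(13,1)=1703 g(13,3)=1209 g(13,5)=429
t=14: g(14,-14)=1 g(14,-12)=14 g(14,-10)=91 g(14,-8)=364 g(14,-6)=1001 g(14,-4)=2002 g(14,-2)=3002 g(14,0)=3418 g(14,2)=2912 g(14,4)=1638
t=15: g(15,-15)=1 g(15,-13)=15 g(15,-11)=105 g(15,-9)=455 g(15,-7)=1365 g(15,-5)=3003 g(15,-3)=5004 g(15,-1)=6420 g(15,1)=6330 g(15,3)=4550 g(15,5)=1638
t=16: g(16,-16)=1 g(16,-14)=16 g(16,-12)=120 g(16,-10)=560 g(16,-8)=1820 g(16,-6)=4368 g(16,-4)=8007 g(16,-2)=11424 g(16,0)=12750 g(16,2)=10880 g(16,4)=6188
t=17: g(17,-17)=1 g(17,-15)=17 g(17,-13)=136 g(17,-11)=680 g(17,-9)=2380 g(17,-7)=6188 g(17,-5)=12375 g(17,-3)=19431 g(17,-1)=24174 g(17,1)=23630 g(17,3)=17068 g(17,5)=6188
t=18: g(18,-18)=1 g(18,-16)=18 g(18,-14)=153 g(18,-12)=816 g(18,-10)=3060 g(18,-8)=8568 g(18,-6)=18563 g(18,-4)=31806 g(18,-2)=43605 g(18,0)=47804 g(18,2)=40698 g(18,4)=23256
t=19: g(19,-19)=1 g(19,-17)=19 g(19,-15)=171 g(19,-13)=969 g(19,-11)=3876 g(19,-9)=11628 g(19,-7)=27131 g(19,-5)=50369 g(19,-3)=75411 g(19,-1)=91409 g(19,1)=88502 g(19,3)=63954 g(19,5)=23256
t=20: g(20,-20)=1 g(20,-18)=20 g(20,-16)=190 g(20,-14)=1140 g(20,-12)=4845 g(20,-10)=15504 g(20,-8)=38759 g(20,-6)=77500 g(20,-4)=125780 g(20,-2)=166820 g(20,0)=179911 g(20,2)=152456 g(20,4)=87210
t=21: g(21,-21)=1 g(21,-19)=21 g(21,-17)=210 g(21,-15)=1330 g(21,-13)=5985 g(21,-11)=20349 g(21,-9)=54263 g(21,-7)=116259 g(21,-5)=203280 g(21,-3)=292600 g(21,-1)=346731 g(21,1)=332367 g(21,3)=239666 g(21,5)=87210
t=22: g(22,-22)=1 g(22,-20)=22 g(22,-18)=231 g(22,-16)=1540 g(22,-14)=7315 g(22,-12)=26334 g(22,-10)=74612 g(22,-8)=170522 g(22,-6)=319539 g(22,-4)=495880 g(22,-2)=639331 g(22,0)=679098 g(22,2)=572033 g(22,4)=326876
t=23: g(23,-23)=1 g(23,-21)=23 g(23,-19)=253 g(23,-17)=1771 g(23,-15)=8855 g(23,-13)=33649 g(23,-11)=100946 g(23,-9)=245134 g(23,-7)=490061 g(23,-5)=815419 g(23,-3)=1135211 g(23,-1)=1318429 g(23,1)=1251131 g(23,3)=898909 g(23,5)=326876
t=24: g(24,-24)=1 g(24,-22)=24 g(24,-20)=276 g(24,-18)=2024 g(24,-16)=10626 g(24,-14)=42504 g(24,-12)=134595 g(24,-10)=346080 g(24,-8)=735195 g(24,-6)=1305480 g(24,-4)=1950630 g(24,-2)=2453640 g(24,0)=2569560 g(24,2)=2150040 g(24,4)=1225785
Paths never hitting 6: Σ_s g(24,s) = 12926460
Paths hitting 6: 2^24 - 12926460 = 3850756
P = 3850756/16777216 = 962689/4194304

Answer: 962689/4194304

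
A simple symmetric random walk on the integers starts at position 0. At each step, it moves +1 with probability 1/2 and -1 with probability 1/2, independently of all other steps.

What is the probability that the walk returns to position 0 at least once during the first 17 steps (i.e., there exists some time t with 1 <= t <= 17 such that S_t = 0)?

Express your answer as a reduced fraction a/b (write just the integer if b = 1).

Answer: 26333/32768

Derivation:
Count via complement. Let g(t,s) = #length-t paths at position s with S_1..S_t all ≠ 0.
g(t,s) = g(t-1,s-1) + g(t-1,s+1) for s ≠ 0; g(t,0) = 0.
t=0: g(0,0)=1
t=1: g(1,-1)=1 g(1,1)=1
t=2: g(2,-2)=1 g(2,2)=1
t=3: g(3,-3)=1 g(3,-1)=1 g(3,1)=1 g(3,3)=1
t=4: g(4,-4)=1 g(4,-2)=2 g(4,2)=2 g(4,4)=1
t=5: g(5,-5)=1 g(5,-3)=3 g(5,-1)=2 g(5,1)=2 g(5,3)=3 g(5,5)=1
t=6: g(6,-6)=1 g(6,-4)=4 g(6,-2)=5 g(6,2)=5 g(6,4)=4 g(6,6)=1
t=7: g(7,-7)=1 g(7,-5)=5 g(7,-3)=9 g(7,-1)=5 g(7,1)=5 g(7,3)=9 g(7,5)=5 g(7,7)=1
t=8: g(8,-8)=1 g(8,-6)=6 g(8,-4)=14 g(8,-2)=14 g(8,2)=14 g(8,4)=14 g(8,6)=6 g(8,8)=1
t=9: g(9,-9)=1 g(9,-7)=7 g(9,-5)=20 g(9,-3)=28 g(9,-1)=14 g(9,1)=14 g(9,3)=28 g(9,5)=20 g(9,7)=7 g(9,9)=1
t=10: g(10,-10)=1 g(10,-8)=8 g(10,-6)=27 g(10,-4)=48 g(10,-2)=42 g(10,2)=42 g(10,4)=48 g(10,6)=27 g(10,8)=8 g(10,10)=1
t=11: g(11,-11)=1 g(11,-9)=9 g(11,-7)=35 g(11,-5)=75 g(11,-3)=90 g(11,-1)=42 g(11,1)=42 g(11,3)=90 g(11,5)=75 g(11,7)=35 g(11,9)=9 g(11,11)=1
t=12: g(12,-12)=1 g(12,-10)=10 g(12,-8)=44 g(12,-6)=110 g(12,-4)=165 g(12,-2)=132 g(12,2)=132 g(12,4)=165 g(12,6)=110 g(12,8)=44 g(12,10)=10 g(12,12)=1
t=13: g(13,-13)=1 g(13,-11)=11 g(13,-9)=54 g(13,-7)=154 g(13,-5)=275 g(13,-3)=297 g(13,-1)=132 g(13,1)=132 g(13,3)=297 g(13,5)=275 g(13,7)=154 g(13,9)=54 g(13,11)=11 g(13,13)=1
t=14: g(14,-14)=1 g(14,-12)=12 g(14,-10)=65 g(14,-8)=208 g(14,-6)=429 g(14,-4)=572 g(14,-2)=429 g(14,2)=429 g(14,4)=572 g(14,6)=429 g(14,8)=208 g(14,10)=65 g(14,12)=12 g(14,14)=1
t=15: g(15,-15)=1 g(15,-13)=13 g(15,-11)=77 g(15,-9)=273 g(15,-7)=637 g(15,-5)=1001 g(15,-3)=1001 g(15,-1)=429 g(15,1)=429 g(15,3)=1001 g(15,5)=1001 g(15,7)=637 g(15,9)=273 g(15,11)=77 g(15,13)=13 g(15,15)=1
t=16: g(16,-16)=1 g(16,-14)=14 g(16,-12)=90 g(16,-10)=350 g(16,-8)=910 g(16,-6)=1638 g(16,-4)=2002 g(16,-2)=1430 g(16,2)=1430 g(16,4)=2002 g(16,6)=1638 g(16,8)=910 g(16,10)=350 g(16,12)=90 g(16,14)=14 g(16,16)=1
t=17: g(17,-17)=1 g(17,-15)=15 g(17,-13)=104 g(17,-11)=440 g(17,-9)=1260 g(17,-7)=2548 g(17,-5)=3640 g(17,-3)=3432 g(17,-1)=1430 g(17,1)=1430 g(17,3)=3432 g(17,5)=3640 g(17,7)=2548 g(17,9)=1260 g(17,11)=440 g(17,13)=104 g(17,15)=15 g(17,17)=1
Paths never hitting 0: Σ_s g(17,s) = 25740
Paths hitting 0: 2^17 - 25740 = 105332
P = 105332/131072 = 26333/32768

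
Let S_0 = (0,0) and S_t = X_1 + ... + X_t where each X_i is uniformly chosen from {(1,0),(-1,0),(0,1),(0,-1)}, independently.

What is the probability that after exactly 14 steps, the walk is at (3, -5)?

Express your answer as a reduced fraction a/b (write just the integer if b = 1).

Let h be the number of horizontal steps (so 14-h are vertical). To end at (3,-5) need (h+3)/2 right-steps and ((14-h)-5)/2 up-steps.
Sum over h with 3 ≤ h ≤ 9, h ≡ 1 (mod 2), 14-h ≡ 1 (mod 2):
h=3: C(14,3)·C(3,3)·C(11,3) = 364·1·165 = 60060
h=5: C(14,5)·C(5,4)·C(9,2) = 2002·5·36 = 360360
h=7: C(14,7)·C(7,5)·C(7,1) = 3432·21·7 = 504504
h=9: C(14,9)·C(9,6)·C(5,0) = 2002·84·1 = 168168
Total favorable: 1093092
Total paths: 4^14 = 268435456
P = 1093092/268435456 = 273273/67108864

Answer: 273273/67108864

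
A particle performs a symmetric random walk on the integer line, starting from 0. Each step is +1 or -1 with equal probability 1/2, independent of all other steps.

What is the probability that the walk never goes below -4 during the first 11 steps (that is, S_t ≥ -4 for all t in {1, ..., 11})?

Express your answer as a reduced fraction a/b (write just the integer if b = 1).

Let f(t,s) = #length-t paths at position s with S_1..S_t all ≥ -4.
f(t,s) = f(t-1,s-1) + f(t-1,s+1) for s ≥ -4; f(t,s) = 0 for s < -4.
t=0: f(0,0)=1
t=1: f(1,-1)=1 f(1,1)=1
t=2: f(2,-2)=1 f(2,0)=2 f(2,2)=1
t=3: f(3,-3)=1 f(3,-1)=3 f(3,1)=3 f(3,3)=1
t=4: f(4,-4)=1 f(4,-2)=4 f(4,0)=6 f(4,2)=4 f(4,4)=1
t=5: f(5,-3)=5 f(5,-1)=10 f(5,1)=10 f(5,3)=5 f(5,5)=1
t=6: f(6,-4)=5 f(6,-2)=15 f(6,0)=20 f(6,2)=15 f(6,4)=6 f(6,6)=1
t=7: f(7,-3)=20 f(7,-1)=35 f(7,1)=35 f(7,3)=21 f(7,5)=7 f(7,7)=1
t=8: f(8,-4)=20 f(8,-2)=55 f(8,0)=70 f(8,2)=56 f(8,4)=28 f(8,6)=8 f(8,8)=1
t=9: f(9,-3)=75 f(9,-1)=125 f(9,1)=126 f(9,3)=84 f(9,5)=36 f(9,7)=9 f(9,9)=1
t=10: f(10,-4)=75 f(10,-2)=200 f(10,0)=251 f(10,2)=210 f(10,4)=120 f(10,6)=45 f(10,8)=10 f(10,10)=1
t=11: f(11,-3)=275 f(11,-1)=451 f(11,1)=461 f(11,3)=330 f(11,5)=165 f(11,7)=55 f(11,9)=11 f(11,11)=1
Σ_s f(11,s) = 1749
P = 1749/2048 = 1749/2048

Answer: 1749/2048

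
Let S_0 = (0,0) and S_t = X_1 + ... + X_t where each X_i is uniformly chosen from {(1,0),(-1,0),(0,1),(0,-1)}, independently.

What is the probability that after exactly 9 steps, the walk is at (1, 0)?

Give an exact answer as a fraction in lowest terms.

Answer: 3969/65536

Derivation:
Let h be the number of horizontal steps (so 9-h are vertical). To end at (1,0) need (h+1)/2 right-steps and ((9-h)+0)/2 up-steps.
Sum over h with 1 ≤ h ≤ 9, h ≡ 1 (mod 2), 9-h ≡ 0 (mod 2):
h=1: C(9,1)·C(1,1)·C(8,4) = 9·1·70 = 630
h=3: C(9,3)·C(3,2)·C(6,3) = 84·3·20 = 5040
h=5: C(9,5)·C(5,3)·C(4,2) = 126·10·6 = 7560
h=7: C(9,7)·C(7,4)·C(2,1) = 36·35·2 = 2520
h=9: C(9,9)·C(9,5)·C(0,0) = 1·126·1 = 126
Total favorable: 15876
Total paths: 4^9 = 262144
P = 15876/262144 = 3969/65536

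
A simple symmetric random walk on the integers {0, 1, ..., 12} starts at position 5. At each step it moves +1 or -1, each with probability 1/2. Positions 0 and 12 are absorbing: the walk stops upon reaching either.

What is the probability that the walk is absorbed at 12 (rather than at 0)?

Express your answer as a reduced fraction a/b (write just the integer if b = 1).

Symmetric walk (p = 1/2): the harmonic-function argument gives P(hit 12 before 0 | start at 5) = a/N.
P = 5/12 = 5/12

Answer: 5/12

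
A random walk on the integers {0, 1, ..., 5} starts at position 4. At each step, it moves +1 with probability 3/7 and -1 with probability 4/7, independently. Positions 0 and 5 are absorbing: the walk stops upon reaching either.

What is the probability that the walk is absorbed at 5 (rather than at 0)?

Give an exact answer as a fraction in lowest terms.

Biased walk: p = 3/7, q = 4/7, r = q/p = 4/3
Gambler's ruin: P(hit 5 before 0 | start at 4) = (1 - r^a)/(1 - r^N)
r^4 = 256/81; r^5 = 1024/243
P = (1 - 256/81) / (1 - 1024/243) = -175/81 / -781/243 = 525/781

Answer: 525/781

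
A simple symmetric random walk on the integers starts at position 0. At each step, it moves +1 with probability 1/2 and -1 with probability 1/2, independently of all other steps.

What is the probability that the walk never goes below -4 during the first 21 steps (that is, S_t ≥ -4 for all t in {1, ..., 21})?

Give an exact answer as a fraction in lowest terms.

Let f(t,s) = #length-t paths at position s with S_1..S_t all ≥ -4.
f(t,s) = f(t-1,s-1) + f(t-1,s+1) for s ≥ -4; f(t,s) = 0 for s < -4.
t=0: f(0,0)=1
t=1: f(1,-1)=1 f(1,1)=1
t=2: f(2,-2)=1 f(2,0)=2 f(2,2)=1
t=3: f(3,-3)=1 f(3,-1)=3 f(3,1)=3 f(3,3)=1
t=4: f(4,-4)=1 f(4,-2)=4 f(4,0)=6 f(4,2)=4 f(4,4)=1
t=5: f(5,-3)=5 f(5,-1)=10 f(5,1)=10 f(5,3)=5 f(5,5)=1
t=6: f(6,-4)=5 f(6,-2)=15 f(6,0)=20 f(6,2)=15 f(6,4)=6 f(6,6)=1
t=7: f(7,-3)=20 f(7,-1)=35 f(7,1)=35 f(7,3)=21 f(7,5)=7 f(7,7)=1
t=8: f(8,-4)=20 f(8,-2)=55 f(8,0)=70 f(8,2)=56 f(8,4)=28 f(8,6)=8 f(8,8)=1
t=9: f(9,-3)=75 f(9,-1)=125 f(9,1)=126 f(9,3)=84 f(9,5)=36 f(9,7)=9 f(9,9)=1
t=10: f(10,-4)=75 f(10,-2)=200 f(10,0)=251 f(10,2)=210 f(10,4)=120 f(10,6)=45 f(10,8)=10 f(10,10)=1
t=11: f(11,-3)=275 f(11,-1)=451 f(11,1)=461 f(11,3)=330 f(11,5)=165 f(11,7)=55 f(11,9)=11 f(11,11)=1
t=12: f(12,-4)=275 f(12,-2)=726 f(12,0)=912 f(12,2)=791 f(12,4)=495 f(12,6)=220 f(12,8)=66 f(12,10)=12 f(12,12)=1
t=13: f(13,-3)=1001 f(13,-1)=1638 f(13,1)=1703 f(13,3)=1286 f(13,5)=715 f(13,7)=286 f(13,9)=78 f(13,11)=13 f(13,13)=1
t=14: f(14,-4)=1001 f(14,-2)=2639 f(14,0)=3341 f(14,2)=2989 f(14,4)=2001 f(14,6)=1001 f(14,8)=364 f(14,10)=91 f(14,12)=14 f(14,14)=1
t=15: f(15,-3)=3640 f(15,-1)=5980 f(15,1)=6330 f(15,3)=4990 f(15,5)=3002 f(15,7)=1365 f(15,9)=455 f(15,11)=105 f(15,13)=15 f(15,15)=1
t=16: f(16,-4)=3640 f(16,-2)=9620 f(16,0)=12310 f(16,2)=11320 f(16,4)=7992 f(16,6)=4367 f(16,8)=1820 f(16,10)=560 f(16,12)=120 f(16,14)=16 f(16,16)=1
t=17: f(17,-3)=13260 f(17,-1)=21930 f(17,1)=23630 f(17,3)=19312 f(17,5)=12359 f(17,7)=6187 f(17,9)=2380 f(17,11)=680 f(17,13)=136 f(17,15)=17 f(17,17)=1
t=18: f(18,-4)=13260 f(18,-2)=35190 f(18,0)=45560 f(18,2)=42942 f(18,4)=31671 f(18,6)=18546 f(18,8)=8567 f(18,10)=3060 f(18,12)=816 f(18,14)=153 f(18,16)=18 f(18,18)=1
t=19: f(19,-3)=48450 f(19,-1)=80750 f(19,1)=88502 f(19,3)=74613 f(19,5)=50217 f(19,7)=27113 f(19,9)=11627 f(19,11)=3876 f(19,13)=969 f(19,15)=171 f(19,17)=19 f(19,19)=1
t=20: f(20,-4)=48450 f(20,-2)=129200 f(20,0)=169252 f(20,2)=163115 f(20,4)=124830 f(20,6)=77330 f(20,8)=38740 f(20,10)=15503 f(20,12)=4845 f(20,14)=1140 f(20,16)=190 f(20,18)=20 f(20,20)=1
t=21: f(21,-3)=177650 f(21,-1)=298452 f(21,1)=332367 f(21,3)=287945 f(21,5)=202160 f(21,7)=116070 f(21,9)=54243 f(21,11)=20348 f(21,13)=5985 f(21,15)=1330 f(21,17)=210 f(21,19)=21 f(21,21)=1
Σ_s f(21,s) = 1496782
P = 1496782/2097152 = 748391/1048576

Answer: 748391/1048576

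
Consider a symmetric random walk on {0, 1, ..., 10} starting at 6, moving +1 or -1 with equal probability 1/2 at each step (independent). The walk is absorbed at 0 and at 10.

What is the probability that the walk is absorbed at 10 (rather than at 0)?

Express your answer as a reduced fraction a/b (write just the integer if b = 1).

Answer: 3/5

Derivation:
Symmetric walk (p = 1/2): the harmonic-function argument gives P(hit 10 before 0 | start at 6) = a/N.
P = 6/10 = 3/5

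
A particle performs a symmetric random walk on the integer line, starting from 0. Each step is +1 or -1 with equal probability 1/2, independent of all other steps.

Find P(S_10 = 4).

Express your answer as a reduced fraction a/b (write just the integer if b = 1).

Answer: 15/128

Derivation:
To reach position 4 after 10 steps: need 7 steps of +1 and 3 of -1.
Favorable paths: C(10,7) = 120
Total paths: 2^10 = 1024
P = 120/1024 = 15/128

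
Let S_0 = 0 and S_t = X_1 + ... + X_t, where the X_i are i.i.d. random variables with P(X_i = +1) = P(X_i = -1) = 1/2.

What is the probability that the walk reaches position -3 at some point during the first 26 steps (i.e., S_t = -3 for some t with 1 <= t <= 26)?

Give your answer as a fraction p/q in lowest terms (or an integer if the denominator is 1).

Count via complement. Let g(t,s) = #length-t paths at position s with S_1..S_t all ≠ -3.
g(t,s) = g(t-1,s-1) + g(t-1,s+1) for s ≠ -3; g(t,-3) = 0.
t=0: g(0,0)=1
t=1: g(1,-1)=1 g(1,1)=1
t=2: g(2,-2)=1 g(2,0)=2 g(2,2)=1
t=3: g(3,-1)=3 g(3,1)=3 g(3,3)=1
t=4: g(4,-2)=3 g(4,0)=6 g(4,2)=4 g(4,4)=1
t=5: g(5,-1)=9 g(5,1)=10 g(5,3)=5 g(5,5)=1
t=6: g(6,-2)=9 g(6,0)=19 g(6,2)=15 g(6,4)=6 g(6,6)=1
t=7: g(7,-1)=28 g(7,1)=34 g(7,3)=21 g(7,5)=7 g(7,7)=1
t=8: g(8,-2)=28 g(8,0)=62 g(8,2)=55 g(8,4)=28 g(8,6)=8 g(8,8)=1
t=9: g(9,-1)=90 g(9,1)=117 g(9,3)=83 g(9,5)=36 g(9,7)=9 g(9,9)=1
t=10: g(10,-2)=90 g(10,0)=207 g(10,2)=200 g(10,4)=119 g(10,6)=45 g(10,8)=10 g(10,10)=1
t=11: g(11,-1)=297 g(11,1)=407 g(11,3)=319 g(11,5)=164 g(11,7)=55 g(11,9)=11 g(11,11)=1
t=12: g(12,-2)=297 g(12,0)=704 g(12,2)=726 g(12,4)=483 g(12,6)=219 g(12,8)=66 g(12,10)=12 g(12,12)=1
t=13: g(13,-1)=1001 g(13,1)=1430 g(13,3)=1209 g(13,5)=702 g(13,7)=285 g(13,9)=78 g(13,11)=13 g(13,13)=1
t=14: g(14,-2)=1001 g(14,0)=2431 g(14,2)=2639 g(14,4)=1911 g(14,6)=987 g(14,8)=363 g(14,10)=91 g(14,12)=14 g(14,14)=1
t=15: g(15,-1)=3432 g(15,1)=5070 g(15,3)=4550 g(15,5)=2898 g(15,7)=1350 g(15,9)=454 g(15,11)=105 g(15,13)=15 g(15,15)=1
t=16: g(16,-2)=3432 g(16,0)=8502 g(16,2)=9620 g(16,4)=7448 g(16,6)=4248 g(16,8)=1804 g(16,10)=559 g(16,12)=120 g(16,14)=16 g(16,16)=1
t=17: g(17,-1)=11934 g(17,1)=18122 g(17,3)=17068 g(17,5)=11696 g(17,7)=6052 g(17,9)=2363 g(17,11)=679 g(17,13)=136 g(17,15)=17 g(17,17)=1
t=18: g(18,-2)=11934 g(18,0)=30056 g(18,2)=35190 g(18,4)=28764 g(18,6)=17748 g(18,8)=8415 g(18,10)=3042 g(18,12)=815 g(18,14)=153 g(18,16)=18 g(18,18)=1
t=19: g(19,-1)=41990 g(19,1)=65246 g(19,3)=63954 g(19,5)=46512 g(19,7)=26163 g(19,9)=11457 g(19,11)=3857 g(19,13)=968 g(19,15)=171 g(19,17)=19 g(19,19)=1
t=20: g(20,-2)=41990 g(20,0)=107236 g(20,2)=129200 g(20,4)=110466 g(20,6)=72675 g(20,8)=37620 g(20,10)=15314 g(20,12)=4825 g(20,14)=1139 g(20,16)=190 g(20,18)=20 g(20,20)=1
t=21: g(21,-1)=149226 g(21,1)=236436 g(21,3)=239666 g(21,5)=183141 g(21,7)=110295 g(21,9)=52934 g(21,11)=20139 g(21,13)=5964 g(21,15)=1329 g(21,17)=210 g(21,19)=21 g(21,21)=1
t=22: g(22,-2)=149226 g(22,0)=385662 g(22,2)=476102 g(22,4)=422807 g(22,6)=293436 g(22,8)=163229 g(22,10)=73073 g(22,12)=26103 g(22,14)=7293 g(22,16)=1539 g(22,18)=231 g(22,20)=22 g(22,22)=1
t=23: g(23,-1)=534888 g(23,1)=861764 g(23,3)=898909 g(23,5)=716243 g(23,7)=456665 g(23,9)=236302 g(23,11)=99176 g(23,13)=33396 g(23,15)=8832 g(23,17)=1770 g(23,19)=253 g(23,21)=23 g(23,23)=1
t=24: g(24,-2)=534888 g(24,0)=1396652 g(24,2)=1760673 g(24,4)=1615152 g(24,6)=1172908 g(24,8)=692967 g(24,10)=335478 g(24,12)=132572 g(24,14)=42228 g(24,16)=10602 g(24,18)=2023 g(24,20)=276 g(24,22)=24 g(24,24)=1
t=25: g(25,-1)=1931540 g(25,1)=3157325 g(25,3)=3375825 g(25,5)=2788060 g(25,7)=1865875 g(25,9)=1028445 g(25,11)=468050 g(25,13)=174800 g(25,15)=52830 g(25,17)=12625 g(25,19)=2299 g(25,21)=300 g(25,23)=25 g(25,25)=1
t=26: g(26,-2)=1931540 g(26,0)=5088865 g(26,2)=6533150 g(26,4)=6163885 g(26,6)=4653935 g(26,8)=2894320 g(26,10)=1496495 g(26,12)=642850 g(26,14)=227630 g(26,16)=65455 g(26,18)=14924 g(26,20)=2599 g(26,22)=325 g(26,24)=26 g(26,26)=1
Paths never hitting -3: Σ_s g(26,s) = 29716000
Paths hitting -3: 2^26 - 29716000 = 37392864
P = 37392864/67108864 = 1168527/2097152

Answer: 1168527/2097152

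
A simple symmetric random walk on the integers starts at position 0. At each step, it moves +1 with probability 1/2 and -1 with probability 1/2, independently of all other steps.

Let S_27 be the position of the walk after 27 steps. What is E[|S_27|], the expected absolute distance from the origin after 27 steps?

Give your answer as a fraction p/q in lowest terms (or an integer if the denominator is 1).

S_27 takes values m ≡ 1 (mod 2) with |m| ≤ 27; P(S_27=m) = C(27,(27+m)/2)/2^27.
Total paths: 2^27 = 134217728
Distribution: P(S=-27)=1/134217728, P(S=-25)=27/134217728, P(S=-23)=351/134217728, P(S=-21)=2925/134217728, P(S=-19)=17550/134217728, P(S=-17)=80730/134217728, P(S=-15)=296010/134217728, P(S=-13)=888030/134217728, P(S=-11)=2220075/134217728, P(S=-9)=4686825/134217728, P(S=-7)=8436285/134217728, P(S=-5)=13037895/134217728, P(S=-3)=17383860/134217728, P(S=-1)=20058300/134217728, P(S=1)=20058300/134217728, P(S=3)=17383860/134217728, P(S=5)=13037895/134217728, P(S=7)=8436285/134217728, P(S=9)=4686825/134217728, P(S=11)=2220075/134217728, P(S=13)=888030/134217728, P(S=15)=296010/134217728, P(S=17)=80730/134217728, P(S=19)=17550/134217728, P(S=21)=2925/134217728, P(S=23)=351/134217728, P(S=25)=27/134217728, P(S=27)=1/134217728
E[|S_27|] = Σ_m |m|·P(S_27=m) = 561632400/134217728 = 35102025/8388608

Answer: 35102025/8388608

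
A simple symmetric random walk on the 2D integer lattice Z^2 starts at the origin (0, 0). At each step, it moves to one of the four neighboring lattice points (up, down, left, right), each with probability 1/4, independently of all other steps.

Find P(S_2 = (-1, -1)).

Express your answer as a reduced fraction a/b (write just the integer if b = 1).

Answer: 1/8

Derivation:
Let h be the number of horizontal steps (so 2-h are vertical). To end at (-1,-1) need (h-1)/2 right-steps and ((2-h)-1)/2 up-steps.
Sum over h with 1 ≤ h ≤ 1, h ≡ 1 (mod 2), 2-h ≡ 1 (mod 2):
h=1: C(2,1)·C(1,0)·C(1,0) = 2·1·1 = 2
Total favorable: 2
Total paths: 4^2 = 16
P = 2/16 = 1/8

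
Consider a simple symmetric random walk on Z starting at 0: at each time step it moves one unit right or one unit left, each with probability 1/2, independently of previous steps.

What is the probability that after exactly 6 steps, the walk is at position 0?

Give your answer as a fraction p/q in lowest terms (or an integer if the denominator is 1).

To return to 0 after 6 steps: need exactly 3 steps of +1 and 3 of -1.
Favorable paths: C(6,3) = 20
Total paths: 2^6 = 64
P = 20/64 = 5/16

Answer: 5/16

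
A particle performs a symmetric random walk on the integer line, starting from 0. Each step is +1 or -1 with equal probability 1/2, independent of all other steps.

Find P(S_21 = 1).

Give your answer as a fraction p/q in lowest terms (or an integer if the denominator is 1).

Answer: 88179/524288

Derivation:
To reach position 1 after 21 steps: need 11 steps of +1 and 10 of -1.
Favorable paths: C(21,11) = 352716
Total paths: 2^21 = 2097152
P = 352716/2097152 = 88179/524288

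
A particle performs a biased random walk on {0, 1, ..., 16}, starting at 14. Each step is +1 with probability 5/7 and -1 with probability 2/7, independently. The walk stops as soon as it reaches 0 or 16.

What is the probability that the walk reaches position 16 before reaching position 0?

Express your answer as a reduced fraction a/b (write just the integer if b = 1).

Answer: 7266070525/7266086909

Derivation:
Biased walk: p = 5/7, q = 2/7, r = q/p = 2/5
Gambler's ruin: P(hit 16 before 0 | start at 14) = (1 - r^a)/(1 - r^N)
r^14 = 16384/6103515625; r^16 = 65536/152587890625
P = (1 - 16384/6103515625) / (1 - 65536/152587890625) = 6103499241/6103515625 / 152587825089/152587890625 = 7266070525/7266086909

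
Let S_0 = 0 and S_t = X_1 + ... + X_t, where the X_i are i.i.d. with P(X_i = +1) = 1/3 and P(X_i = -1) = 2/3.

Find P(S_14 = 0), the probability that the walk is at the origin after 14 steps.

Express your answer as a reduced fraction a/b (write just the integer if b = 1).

Answer: 146432/1594323

Derivation:
To be at 0 after 14 steps: need exactly 7 steps of +1 and 7 of -1.
Number of such sequences: C(14,7) = 3432
Each has probability (1/3)^7 · (2/3)^7 = 128/4782969
P = 3432 · 128/4782969 = 146432/1594323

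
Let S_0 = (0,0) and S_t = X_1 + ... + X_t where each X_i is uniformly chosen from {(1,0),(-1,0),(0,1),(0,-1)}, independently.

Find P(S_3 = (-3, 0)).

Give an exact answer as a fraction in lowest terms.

Answer: 1/64

Derivation:
Let h be the number of horizontal steps (so 3-h are vertical). To end at (-3,0) need (h-3)/2 right-steps and ((3-h)+0)/2 up-steps.
Sum over h with 3 ≤ h ≤ 3, h ≡ 1 (mod 2), 3-h ≡ 0 (mod 2):
h=3: C(3,3)·C(3,0)·C(0,0) = 1·1·1 = 1
Total favorable: 1
Total paths: 4^3 = 64
P = 1/64 = 1/64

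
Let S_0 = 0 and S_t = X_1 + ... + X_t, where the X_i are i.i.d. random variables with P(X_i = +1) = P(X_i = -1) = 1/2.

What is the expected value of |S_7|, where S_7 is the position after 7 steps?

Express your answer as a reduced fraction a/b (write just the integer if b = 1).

Answer: 35/16

Derivation:
S_7 takes values m ≡ 1 (mod 2) with |m| ≤ 7; P(S_7=m) = C(7,(7+m)/2)/2^7.
Total paths: 2^7 = 128
Distribution: P(S=-7)=1/128, P(S=-5)=7/128, P(S=-3)=21/128, P(S=-1)=35/128, P(S=1)=35/128, P(S=3)=21/128, P(S=5)=7/128, P(S=7)=1/128
E[|S_7|] = Σ_m |m|·P(S_7=m) = 280/128 = 35/16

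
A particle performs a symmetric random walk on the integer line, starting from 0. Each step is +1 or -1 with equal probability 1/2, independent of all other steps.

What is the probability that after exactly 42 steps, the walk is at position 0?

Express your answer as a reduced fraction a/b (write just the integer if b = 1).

To return to 0 after 42 steps: need exactly 21 steps of +1 and 21 of -1.
Favorable paths: C(42,21) = 538257874440
Total paths: 2^42 = 4398046511104
P = 538257874440/4398046511104 = 67282234305/549755813888

Answer: 67282234305/549755813888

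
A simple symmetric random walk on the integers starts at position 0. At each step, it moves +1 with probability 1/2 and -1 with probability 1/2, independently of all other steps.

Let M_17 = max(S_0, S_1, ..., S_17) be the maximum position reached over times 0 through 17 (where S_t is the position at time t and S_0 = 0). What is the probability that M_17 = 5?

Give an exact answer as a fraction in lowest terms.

Answer: 1547/16384

Derivation:
Let M_17 = max(S_0,...,S_17). Use the reflection principle: for j ≥ 1, #{paths with M_17 ≥ j} = #{S_17 ≥ j} + #{S_17 ≥ j+1}.
By reflection, #{M_17 ≥ 5} = #{S_17 ≥ 5} + #{S_17 ≥ 6} = 21778 + 9402 = 31180.
#{M_17 ≥ 6} = #{S_17 ≥ 6} + #{S_17 ≥ 7} = 9402 + 9402 = 18804.
#{M_17 = 5} = 31180 - 18804 = 12376.
P(M_17 = 5) = 12376/131072 = 1547/16384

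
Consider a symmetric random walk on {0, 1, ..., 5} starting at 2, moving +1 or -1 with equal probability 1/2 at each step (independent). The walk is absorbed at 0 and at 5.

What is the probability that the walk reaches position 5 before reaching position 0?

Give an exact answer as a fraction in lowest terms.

Symmetric walk (p = 1/2): the harmonic-function argument gives P(hit 5 before 0 | start at 2) = a/N.
P = 2/5 = 2/5

Answer: 2/5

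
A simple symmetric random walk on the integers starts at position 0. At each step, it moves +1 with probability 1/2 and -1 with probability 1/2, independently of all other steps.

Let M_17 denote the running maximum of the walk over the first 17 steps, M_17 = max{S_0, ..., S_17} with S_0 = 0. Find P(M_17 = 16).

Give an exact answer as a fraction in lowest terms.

Let M_17 = max(S_0,...,S_17). Use the reflection principle: for j ≥ 1, #{paths with M_17 ≥ j} = #{S_17 ≥ j} + #{S_17 ≥ j+1}.
By reflection, #{M_17 ≥ 16} = #{S_17 ≥ 16} + #{S_17 ≥ 17} = 1 + 1 = 2.
#{M_17 ≥ 17} = #{S_17 ≥ 17} + #{S_17 ≥ 18} = 1 + 0 = 1.
#{M_17 = 16} = 2 - 1 = 1.
P(M_17 = 16) = 1/131072 = 1/131072

Answer: 1/131072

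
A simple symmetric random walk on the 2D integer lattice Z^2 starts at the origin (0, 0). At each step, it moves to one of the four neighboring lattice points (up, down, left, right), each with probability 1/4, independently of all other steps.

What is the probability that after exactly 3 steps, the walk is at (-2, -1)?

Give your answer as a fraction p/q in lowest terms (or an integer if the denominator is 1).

Answer: 3/64

Derivation:
Let h be the number of horizontal steps (so 3-h are vertical). To end at (-2,-1) need (h-2)/2 right-steps and ((3-h)-1)/2 up-steps.
Sum over h with 2 ≤ h ≤ 2, h ≡ 0 (mod 2), 3-h ≡ 1 (mod 2):
h=2: C(3,2)·C(2,0)·C(1,0) = 3·1·1 = 3
Total favorable: 3
Total paths: 4^3 = 64
P = 3/64 = 3/64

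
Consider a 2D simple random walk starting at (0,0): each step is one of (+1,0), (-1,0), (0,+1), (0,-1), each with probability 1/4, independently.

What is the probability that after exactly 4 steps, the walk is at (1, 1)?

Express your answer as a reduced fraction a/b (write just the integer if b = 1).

Let h be the number of horizontal steps (so 4-h are vertical). To end at (1,1) need (h+1)/2 right-steps and ((4-h)+1)/2 up-steps.
Sum over h with 1 ≤ h ≤ 3, h ≡ 1 (mod 2), 4-h ≡ 1 (mod 2):
h=1: C(4,1)·C(1,1)·C(3,2) = 4·1·3 = 12
h=3: C(4,3)·C(3,2)·C(1,1) = 4·3·1 = 12
Total favorable: 24
Total paths: 4^4 = 256
P = 24/256 = 3/32

Answer: 3/32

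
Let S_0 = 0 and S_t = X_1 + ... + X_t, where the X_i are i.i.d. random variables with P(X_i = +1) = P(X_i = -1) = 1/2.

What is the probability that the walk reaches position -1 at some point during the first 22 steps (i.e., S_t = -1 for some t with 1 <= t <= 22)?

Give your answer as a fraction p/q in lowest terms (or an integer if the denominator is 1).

Count via complement. Let g(t,s) = #length-t paths at position s with S_1..S_t all ≠ -1.
g(t,s) = g(t-1,s-1) + g(t-1,s+1) for s ≠ -1; g(t,-1) = 0.
t=0: g(0,0)=1
t=1: g(1,1)=1
t=2: g(2,0)=1 g(2,2)=1
t=3: g(3,1)=2 g(3,3)=1
t=4: g(4,0)=2 g(4,2)=3 g(4,4)=1
t=5: g(5,1)=5 g(5,3)=4 g(5,5)=1
t=6: g(6,0)=5 g(6,2)=9 g(6,4)=5 g(6,6)=1
t=7: g(7,1)=14 g(7,3)=14 g(7,5)=6 g(7,7)=1
t=8: g(8,0)=14 g(8,2)=28 g(8,4)=20 g(8,6)=7 g(8,8)=1
t=9: g(9,1)=42 g(9,3)=48 g(9,5)=27 g(9,7)=8 g(9,9)=1
t=10: g(10,0)=42 g(10,2)=90 g(10,4)=75 g(10,6)=35 g(10,8)=9 g(10,10)=1
t=11: g(11,1)=132 g(11,3)=165 g(11,5)=110 g(11,7)=44 g(11,9)=10 g(11,11)=1
t=12: g(12,0)=132 g(12,2)=297 g(12,4)=275 g(12,6)=154 g(12,8)=54 g(12,10)=11 g(12,12)=1
t=13: g(13,1)=429 g(13,3)=572 g(13,5)=429 g(13,7)=208 g(13,9)=65 g(13,11)=12 g(13,13)=1
t=14: g(14,0)=429 g(14,2)=1001 g(14,4)=1001 g(14,6)=637 g(14,8)=273 g(14,10)=77 g(14,12)=13 g(14,14)=1
t=15: g(15,1)=1430 g(15,3)=2002 g(15,5)=1638 g(15,7)=910 g(15,9)=350 g(15,11)=90 g(15,13)=14 g(15,15)=1
t=16: g(16,0)=1430 g(16,2)=3432 g(16,4)=3640 g(16,6)=2548 g(16,8)=1260 g(16,10)=440 g(16,12)=104 g(16,14)=15 g(16,16)=1
t=17: g(17,1)=4862 g(17,3)=7072 g(17,5)=6188 g(17,7)=3808 g(17,9)=1700 g(17,11)=544 g(17,13)=119 g(17,15)=16 g(17,17)=1
t=18: g(18,0)=4862 g(18,2)=11934 g(18,4)=13260 g(18,6)=9996 g(18,8)=5508 g(18,10)=2244 g(18,12)=663 g(18,14)=135 g(18,16)=17 g(18,18)=1
t=19: g(19,1)=16796 g(19,3)=25194 g(19,5)=23256 g(19,7)=15504 g(19,9)=7752 g(19,11)=2907 g(19,13)=798 g(19,15)=152 g(19,17)=18 g(19,19)=1
t=20: g(20,0)=16796 g(20,2)=41990 g(20,4)=48450 g(20,6)=38760 g(20,8)=23256 g(20,10)=10659 g(20,12)=3705 g(20,14)=950 g(20,16)=170 g(20,18)=19 g(20,20)=1
t=21: g(21,1)=58786 g(21,3)=90440 g(21,5)=87210 g(21,7)=62016 g(21,9)=33915 g(21,11)=14364 g(21,13)=4655 g(21,15)=1120 g(21,17)=189 g(21,19)=20 g(21,21)=1
t=22: g(22,0)=58786 g(22,2)=149226 g(22,4)=177650 g(22,6)=149226 g(22,8)=95931 g(22,10)=48279 g(22,12)=19019 g(22,14)=5775 g(22,16)=1309 g(22,18)=209 g(22,20)=21 g(22,22)=1
Paths never hitting -1: Σ_s g(22,s) = 705432
Paths hitting -1: 2^22 - 705432 = 3488872
P = 3488872/4194304 = 436109/524288

Answer: 436109/524288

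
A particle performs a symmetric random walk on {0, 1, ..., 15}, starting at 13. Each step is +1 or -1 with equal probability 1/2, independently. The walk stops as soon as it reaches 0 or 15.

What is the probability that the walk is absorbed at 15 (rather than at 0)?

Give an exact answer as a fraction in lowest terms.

Answer: 13/15

Derivation:
Symmetric walk (p = 1/2): the harmonic-function argument gives P(hit 15 before 0 | start at 13) = a/N.
P = 13/15 = 13/15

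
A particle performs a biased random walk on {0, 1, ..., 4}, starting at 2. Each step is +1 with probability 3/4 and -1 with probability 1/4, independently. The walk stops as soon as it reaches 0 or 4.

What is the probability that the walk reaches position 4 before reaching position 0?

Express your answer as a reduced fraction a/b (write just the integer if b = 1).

Biased walk: p = 3/4, q = 1/4, r = q/p = 1/3
Gambler's ruin: P(hit 4 before 0 | start at 2) = (1 - r^a)/(1 - r^N)
r^2 = 1/9; r^4 = 1/81
P = (1 - 1/9) / (1 - 1/81) = 8/9 / 80/81 = 9/10

Answer: 9/10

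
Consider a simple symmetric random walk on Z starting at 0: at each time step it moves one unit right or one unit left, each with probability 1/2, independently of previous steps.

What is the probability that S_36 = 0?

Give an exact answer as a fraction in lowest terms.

Answer: 2268783825/17179869184

Derivation:
To return to 0 after 36 steps: need exactly 18 steps of +1 and 18 of -1.
Favorable paths: C(36,18) = 9075135300
Total paths: 2^36 = 68719476736
P = 9075135300/68719476736 = 2268783825/17179869184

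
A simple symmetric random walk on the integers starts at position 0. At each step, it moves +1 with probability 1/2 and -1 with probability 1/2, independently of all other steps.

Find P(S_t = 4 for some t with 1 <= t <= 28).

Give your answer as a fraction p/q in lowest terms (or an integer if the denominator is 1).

Count via complement. Let g(t,s) = #length-t paths at position s with S_1..S_t all ≠ 4.
g(t,s) = g(t-1,s-1) + g(t-1,s+1) for s ≠ 4; g(t,4) = 0.
t=0: g(0,0)=1
t=1: g(1,-1)=1 g(1,1)=1
t=2: g(2,-2)=1 g(2,0)=2 g(2,2)=1
t=3: g(3,-3)=1 g(3,-1)=3 g(3,1)=3 g(3,3)=1
t=4: g(4,-4)=1 g(4,-2)=4 g(4,0)=6 g(4,2)=4
t=5: g(5,-5)=1 g(5,-3)=5 g(5,-1)=10 g(5,1)=10 g(5,3)=4
t=6: g(6,-6)=1 g(6,-4)=6 g(6,-2)=15 g(6,0)=20 g(6,2)=14
t=7: g(7,-7)=1 g(7,-5)=7 g(7,-3)=21 g(7,-1)=35 g(7,1)=34 g(7,3)=14
t=8: g(8,-8)=1 g(8,-6)=8 g(8,-4)=28 g(8,-2)=56 g(8,0)=69 g(8,2)=48
t=9: g(9,-9)=1 g(9,-7)=9 g(9,-5)=36 g(9,-3)=84 g(9,-1)=125 g(9,1)=117 g(9,3)=48
t=10: g(10,-10)=1 g(10,-8)=10 g(10,-6)=45 g(10,-4)=120 g(10,-2)=209 g(10,0)=242 g(10,2)=165
t=11: g(11,-11)=1 g(11,-9)=11 g(11,-7)=55 g(11,-5)=165 g(11,-3)=329 g(11,-1)=451 g(11,1)=407 g(11,3)=165
t=12: g(12,-12)=1 g(12,-10)=12 g(12,-8)=66 g(12,-6)=220 g(12,-4)=494 g(12,-2)=780 g(12,0)=858 g(12,2)=572
t=13: g(13,-13)=1 g(13,-11)=13 g(13,-9)=78 g(13,-7)=286 g(13,-5)=714 g(13,-3)=1274 g(13,-1)=1638 g(13,1)=1430 g(13,3)=572
t=14: g(14,-14)=1 g(14,-12)=14 g(14,-10)=91 g(14,-8)=364 g(14,-6)=1000 g(14,-4)=1988 g(14,-2)=2912 g(14,0)=3068 g(14,2)=2002
t=15: g(15,-15)=1 g(15,-13)=15 g(15,-11)=105 g(15,-9)=455 g(15,-7)=1364 g(15,-5)=2988 g(15,-3)=4900 g(15,-1)=5980 g(15,1)=5070 g(15,3)=2002
t=16: g(16,-16)=1 g(16,-14)=16 g(16,-12)=120 g(16,-10)=560 g(16,-8)=1819 g(16,-6)=4352 g(16,-4)=7888 g(16,-2)=10880 g(16,0)=11050 g(16,2)=7072
t=17: g(17,-17)=1 g(17,-15)=17 g(17,-13)=136 g(17,-11)=680 g(17,-9)=2379 g(17,-7)=6171 g(17,-5)=12240 g(17,-3)=18768 g(17,-1)=21930 g(17,1)=18122 g(17,3)=7072
t=18: g(18,-18)=1 g(18,-16)=18 g(18,-14)=153 g(18,-12)=816 g(18,-10)=3059 g(18,-8)=8550 g(18,-6)=18411 g(18,-4)=31008 g(18,-2)=40698 g(18,0)=40052 g(18,2)=25194
t=19: g(19,-19)=1 g(19,-17)=19 g(19,-15)=171 g(19,-13)=969 g(19,-11)=3875 g(19,-9)=11609 g(19,-7)=26961 g(19,-5)=49419 g(19,-3)=71706 g(19,-1)=80750 g(19,1)=65246 g(19,3)=25194
t=20: g(20,-20)=1 g(20,-18)=20 g(20,-16)=190 g(20,-14)=1140 g(20,-12)=4844 g(20,-10)=15484 g(20,-8)=38570 g(20,-6)=76380 g(20,-4)=121125 g(20,-2)=152456 g(20,0)=145996 g(20,2)=90440
t=21: g(21,-21)=1 g(21,-19)=21 g(21,-17)=210 g(21,-15)=1330 g(21,-13)=5984 g(21,-11)=20328 g(21,-9)=54054 g(21,-7)=114950 g(21,-5)=197505 g(21,-3)=273581 g(21,-1)=298452 g(21,1)=236436 g(21,3)=90440
t=22: g(22,-22)=1 g(22,-20)=22 g(22,-18)=231 g(22,-16)=1540 g(22,-14)=7314 g(22,-12)=26312 g(22,-10)=74382 g(22,-8)=169004 g(22,-6)=312455 g(22,-4)=471086 g(22,-2)=572033 g(22,0)=534888 g(22,2)=326876
t=23: g(23,-23)=1 g(23,-21)=23 g(23,-19)=253 g(23,-17)=1771 g(23,-15)=8854 g(23,-13)=33626 g(23,-11)=100694 g(23,-9)=243386 g(23,-7)=481459 g(23,-5)=783541 g(23,-3)=1043119 g(23,-1)=1106921 g(23,1)=861764 g(23,3)=326876
t=24: g(24,-24)=1 g(24,-22)=24 g(24,-20)=276 g(24,-18)=2024 g(24,-16)=10625 g(24,-14)=42480 g(24,-12)=134320 g(24,-10)=344080 g(24,-8)=724845 g(24,-6)=1265000 g(24,-4)=1826660 g(24,-2)=2150040 g(24,0)=1968685 g(24,2)=1188640
t=25: g(25,-25)=1 g(25,-23)=25 g(25,-21)=300 g(25,-19)=2300 g(25,-17)=12649 g(25,-15)=53105 g(25,-13)=176800 g(25,-11)=478400 g(25,-9)=1068925 g(25,-7)=1989845 g(25,-5)=3091660 g(25,-3)=3976700 g(25,-1)=4118725 g(25,1)=3157325 g(25,3)=1188640
t=26: g(26,-26)=1 g(26,-24)=26 g(26,-22)=325 g(26,-20)=2600 g(26,-18)=14949 g(26,-16)=65754 g(26,-14)=229905 g(26,-12)=655200 g(26,-10)=1547325 g(26,-8)=3058770 g(26,-6)=5081505 g(26,-4)=7068360 g(26,-2)=8095425 g(26,0)=7276050 g(26,2)=4345965
t=27: g(27,-27)=1 g(27,-25)=27 g(27,-23)=351 g(27,-21)=2925 g(27,-19)=17549 g(27,-17)=80703 g(27,-15)=295659 g(27,-13)=885105 g(27,-11)=2202525 g(27,-9)=4606095 g(27,-7)=8140275 g(27,-5)=12149865 g(27,-3)=15163785 g(27,-1)=15371475 g(27,1)=11622015 g(27,3)=4345965
t=28: g(28,-28)=1 g(28,-26)=28 g(28,-24)=378 g(28,-22)=3276 g(28,-20)=20474 g(28,-18)=98252 g(28,-16)=376362 g(28,-14)=1180764 g(28,-12)=3087630 g(28,-10)=6808620 g(28,-8)=12746370 g(28,-6)=20290140 g(28,-4)=27313650 g(28,-2)=30535260 g(28,0)=26993490 g(28,2)=15967980
Paths never hitting 4: Σ_s g(28,s) = 145422675
Paths hitting 4: 2^28 - 145422675 = 123012781
P = 123012781/268435456 = 123012781/268435456

Answer: 123012781/268435456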